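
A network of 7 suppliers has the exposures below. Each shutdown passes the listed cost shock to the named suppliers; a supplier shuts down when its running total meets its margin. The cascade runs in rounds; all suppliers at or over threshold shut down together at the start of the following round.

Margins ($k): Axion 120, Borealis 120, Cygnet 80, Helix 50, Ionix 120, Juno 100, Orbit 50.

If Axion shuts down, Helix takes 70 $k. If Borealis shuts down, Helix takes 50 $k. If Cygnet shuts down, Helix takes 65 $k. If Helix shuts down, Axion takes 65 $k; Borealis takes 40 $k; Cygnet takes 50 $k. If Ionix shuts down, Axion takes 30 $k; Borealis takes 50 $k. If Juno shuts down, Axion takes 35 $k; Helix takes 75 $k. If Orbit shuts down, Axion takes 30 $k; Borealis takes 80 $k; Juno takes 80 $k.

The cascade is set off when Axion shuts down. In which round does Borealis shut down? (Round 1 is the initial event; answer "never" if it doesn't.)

Round 1 — Axion shuts down (initial).
  Helix: +70 → 70 ≥ 50
Round 2 — Helix shuts down.
  Borealis: +40 → 40 < 120
  Cygnet: +50 → 50 < 80
No further shutdowns.

never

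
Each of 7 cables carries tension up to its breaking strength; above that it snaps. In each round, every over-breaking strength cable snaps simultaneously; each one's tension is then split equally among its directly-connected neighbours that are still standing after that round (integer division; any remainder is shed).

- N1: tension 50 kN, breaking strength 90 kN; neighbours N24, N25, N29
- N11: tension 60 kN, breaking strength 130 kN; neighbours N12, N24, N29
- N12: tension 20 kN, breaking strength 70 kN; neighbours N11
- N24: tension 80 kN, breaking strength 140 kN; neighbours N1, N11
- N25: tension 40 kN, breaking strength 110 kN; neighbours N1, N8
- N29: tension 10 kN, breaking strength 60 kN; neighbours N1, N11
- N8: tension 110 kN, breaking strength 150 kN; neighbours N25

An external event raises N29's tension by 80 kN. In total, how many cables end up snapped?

2

Round 1 — N29 at 90 > 60. N29 snaps.
  N29 sheds 90 kN to N1, N11: 45 each.
    N1: 50+45 = 95 > 90
    N11: 60+45 = 105 ≤ 130
Round 2 — N1 snaps.
  N1 sheds 95 kN to N24, N25: 47 each (1 lost).
    N24: 80+47 = 127 ≤ 140
    N25: 40+47 = 87 ≤ 110
No further breaks.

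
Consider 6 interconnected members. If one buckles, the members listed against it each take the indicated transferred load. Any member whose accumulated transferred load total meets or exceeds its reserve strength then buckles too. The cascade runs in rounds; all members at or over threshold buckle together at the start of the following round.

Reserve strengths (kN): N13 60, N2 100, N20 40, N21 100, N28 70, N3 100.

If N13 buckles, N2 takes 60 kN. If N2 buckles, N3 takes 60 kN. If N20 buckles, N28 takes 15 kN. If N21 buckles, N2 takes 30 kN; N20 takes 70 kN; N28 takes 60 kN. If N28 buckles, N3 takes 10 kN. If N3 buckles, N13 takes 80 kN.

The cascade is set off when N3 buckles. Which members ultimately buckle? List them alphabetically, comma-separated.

Round 1 — N3 buckles (initial).
  N13: +80 → 80 ≥ 60
Round 2 — N13 buckles.
  N2: +60 → 60 < 100
No further bucklings.

N13, N3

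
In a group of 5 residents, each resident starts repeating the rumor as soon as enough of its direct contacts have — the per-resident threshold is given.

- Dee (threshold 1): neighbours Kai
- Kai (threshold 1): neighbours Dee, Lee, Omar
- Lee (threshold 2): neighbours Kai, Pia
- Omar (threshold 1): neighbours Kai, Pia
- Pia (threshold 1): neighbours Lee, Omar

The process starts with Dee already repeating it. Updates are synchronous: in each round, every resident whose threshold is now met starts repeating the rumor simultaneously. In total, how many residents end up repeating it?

5

Round 1 — Dee starts repeating the rumor (initial).
Round 2 — checking thresholds:
  Kai: 1 of 3 neighbours ≥ 1, starts repeating the rumor.
Round 3 — checking thresholds:
  Lee: 1 of 2 neighbours < 2, below threshold.
  Omar: 1 of 2 neighbours ≥ 1, starts repeating the rumor.
Round 4 — checking thresholds:
  Lee: 1 of 2 neighbours < 2, below threshold.
  Pia: 1 of 2 neighbours ≥ 1, starts repeating the rumor.
Round 5 — checking thresholds:
  Lee: 2 of 2 neighbours ≥ 2, starts repeating the rumor.
Round 6 — no new spreads; cascade stops.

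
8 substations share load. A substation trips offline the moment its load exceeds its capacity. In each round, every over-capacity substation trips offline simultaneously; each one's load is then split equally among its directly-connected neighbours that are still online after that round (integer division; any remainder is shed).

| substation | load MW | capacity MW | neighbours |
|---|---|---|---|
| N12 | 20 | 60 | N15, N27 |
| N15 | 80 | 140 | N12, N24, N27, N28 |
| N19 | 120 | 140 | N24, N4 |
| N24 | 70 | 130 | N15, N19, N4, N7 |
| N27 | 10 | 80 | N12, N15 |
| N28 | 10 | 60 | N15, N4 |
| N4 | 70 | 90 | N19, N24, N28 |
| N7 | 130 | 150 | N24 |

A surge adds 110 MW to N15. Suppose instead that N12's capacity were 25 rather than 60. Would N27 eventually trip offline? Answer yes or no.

With N12's capacity at 25:
Round 1 — N15 at 190 > 140. N15 trips offline.
  N15 sheds 190 MW to N12, N24, N27, N28: 47 each (2 lost).
    N12: 20+47 = 67 > 25
    N24: 70+47 = 117 ≤ 130
    N27: 10+47 = 57 ≤ 80
    N28: 10+47 = 57 ≤ 60
Round 2 — N12 trips offline.
  N12 sheds 67 MW to N27: 67 each.
    N27: 57+67 = 124 > 80
Round 3 — N27 trips offline.
  N27 sheds 124 MW: no online neighbours, lost.
No further trips.

yes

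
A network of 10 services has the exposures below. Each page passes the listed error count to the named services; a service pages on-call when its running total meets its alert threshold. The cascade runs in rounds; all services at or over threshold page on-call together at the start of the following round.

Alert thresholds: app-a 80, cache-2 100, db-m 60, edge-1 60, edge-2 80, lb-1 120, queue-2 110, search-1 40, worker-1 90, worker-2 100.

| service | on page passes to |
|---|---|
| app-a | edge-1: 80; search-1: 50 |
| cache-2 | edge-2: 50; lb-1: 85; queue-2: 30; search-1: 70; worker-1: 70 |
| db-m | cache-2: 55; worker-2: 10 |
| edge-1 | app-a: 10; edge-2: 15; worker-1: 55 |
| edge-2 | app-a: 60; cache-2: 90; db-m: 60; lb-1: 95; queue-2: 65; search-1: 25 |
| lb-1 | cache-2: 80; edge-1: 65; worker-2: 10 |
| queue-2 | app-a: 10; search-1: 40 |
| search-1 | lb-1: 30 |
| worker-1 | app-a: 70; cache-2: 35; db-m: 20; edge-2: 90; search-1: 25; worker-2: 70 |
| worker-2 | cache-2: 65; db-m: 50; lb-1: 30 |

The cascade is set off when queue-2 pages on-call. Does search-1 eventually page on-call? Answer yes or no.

Round 1 — queue-2 pages on-call (initial).
  app-a: +10 → 10 < 80
  search-1: +40 → 40 ≥ 40
Round 2 — search-1 pages on-call.
  lb-1: +30 → 30 < 120
No further pages.

yes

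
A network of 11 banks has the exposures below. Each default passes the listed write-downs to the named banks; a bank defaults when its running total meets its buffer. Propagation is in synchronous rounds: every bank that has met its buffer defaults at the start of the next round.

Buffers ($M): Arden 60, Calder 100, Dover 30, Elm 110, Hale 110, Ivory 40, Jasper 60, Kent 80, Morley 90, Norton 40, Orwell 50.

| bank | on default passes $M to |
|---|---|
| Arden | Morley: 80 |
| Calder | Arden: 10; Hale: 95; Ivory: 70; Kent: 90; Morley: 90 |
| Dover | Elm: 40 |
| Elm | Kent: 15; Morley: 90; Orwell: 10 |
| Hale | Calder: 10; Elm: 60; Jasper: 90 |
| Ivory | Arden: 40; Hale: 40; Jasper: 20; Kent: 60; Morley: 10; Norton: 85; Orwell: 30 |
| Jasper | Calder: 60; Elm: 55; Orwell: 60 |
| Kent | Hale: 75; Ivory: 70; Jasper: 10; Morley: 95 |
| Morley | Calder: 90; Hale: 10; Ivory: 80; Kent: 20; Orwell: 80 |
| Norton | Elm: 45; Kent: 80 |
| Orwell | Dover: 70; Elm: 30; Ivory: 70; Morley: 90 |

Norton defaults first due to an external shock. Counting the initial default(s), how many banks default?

Round 1 — Norton defaults (initial).
  Elm: +45 → 45 < 110
  Kent: +80 → 80 ≥ 80
Round 2 — Kent defaults.
  Hale: +75 → 75 < 110
  Ivory: +70 → 70 ≥ 40
  Jasper: +10 → 10 < 60
  Morley: +95 → 95 ≥ 90
Round 3 — Ivory, Morley default.
  Arden: +40 → 40 < 60
  Calder: +90 → 90 < 100
  Hale: +40+10 → 125 ≥ 110
  Jasper: +20 → 30 < 60
  Orwell: +30+80 → 110 ≥ 50
Round 4 — Hale, Orwell default.
  Calder: +10 → 100 ≥ 100
  Dover: +70 → 70 ≥ 30
  Elm: +60+30 → 135 ≥ 110
  Jasper: +90 → 120 ≥ 60
Round 5 — Calder, Dover, Elm, Jasper default.
  Arden: +10 → 50 < 60
No further defaults.

10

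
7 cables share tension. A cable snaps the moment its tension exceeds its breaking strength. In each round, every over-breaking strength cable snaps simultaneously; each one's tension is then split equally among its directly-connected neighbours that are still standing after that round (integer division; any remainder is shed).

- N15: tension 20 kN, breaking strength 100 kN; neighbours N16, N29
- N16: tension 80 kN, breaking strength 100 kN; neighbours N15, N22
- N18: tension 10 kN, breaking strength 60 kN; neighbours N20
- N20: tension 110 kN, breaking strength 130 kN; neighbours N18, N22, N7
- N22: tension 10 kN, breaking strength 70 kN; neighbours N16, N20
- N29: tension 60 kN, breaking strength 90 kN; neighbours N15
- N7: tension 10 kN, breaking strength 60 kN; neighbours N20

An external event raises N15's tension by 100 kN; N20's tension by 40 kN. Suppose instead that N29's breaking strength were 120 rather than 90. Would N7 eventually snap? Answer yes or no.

no

With N29's breaking strength at 120:
Round 1 — N15 at 120 > 100; N20 at 150 > 130. N15, N20 snap.
  N15 sheds 120 kN to N16, N29: 60 each.
    N16: 80+60 = 140 > 100
    N29: 60+60 = 120 ≤ 120
  N20 sheds 150 kN to N18, N22, N7: 50 each.
    N18: 10+50 = 60 ≤ 60
    N22: 10+50 = 60 ≤ 70
    N7: 10+50 = 60 ≤ 60
Round 2 — N16 snaps.
  N16 sheds 140 kN to N22: 140 each.
    N22: 60+140 = 200 > 70
Round 3 — N22 snaps.
  N22 sheds 200 kN: no online neighbours, lost.
No further breaks.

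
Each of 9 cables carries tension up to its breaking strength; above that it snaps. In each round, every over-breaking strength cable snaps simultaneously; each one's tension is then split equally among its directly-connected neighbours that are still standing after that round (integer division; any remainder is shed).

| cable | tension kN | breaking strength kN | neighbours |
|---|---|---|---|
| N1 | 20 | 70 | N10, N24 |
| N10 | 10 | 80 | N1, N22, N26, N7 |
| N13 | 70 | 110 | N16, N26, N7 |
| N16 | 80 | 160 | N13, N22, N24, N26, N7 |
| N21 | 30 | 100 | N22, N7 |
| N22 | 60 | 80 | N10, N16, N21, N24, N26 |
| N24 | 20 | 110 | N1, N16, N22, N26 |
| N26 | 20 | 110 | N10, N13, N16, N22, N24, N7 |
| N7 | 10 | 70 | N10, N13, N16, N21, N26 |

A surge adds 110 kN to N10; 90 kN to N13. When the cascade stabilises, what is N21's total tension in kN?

83

Round 1 — N10 at 120 > 80; N13 at 160 > 110. N10, N13 snap.
  N10 sheds 120 kN to N1, N22, N26, N7: 30 each.
    N1: 20+30 = 50 ≤ 70
    N22: 60+30 = 90 > 80
    N26: 20+30 = 50 ≤ 110
    N7: 10+30 = 40 ≤ 70
  N13 sheds 160 kN to N16, N26, N7: 53 each (1 lost).
    N16: 80+53 = 133 ≤ 160
    N26: 50+53 = 103 ≤ 110
    N7: 40+53 = 93 > 70
Round 2 — N22, N7 snap.
  N22 sheds 90 kN to N16, N21, N24, N26: 22 each (2 lost).
    N16: 133+22 = 155 ≤ 160
    N21: 30+22 = 52 ≤ 100
    N24: 20+22 = 42 ≤ 110
    N26: 103+22 = 125 > 110
  N7 sheds 93 kN to N16, N21, N26: 31 each.
    N16: 155+31 = 186 > 160
    N21: 52+31 = 83 ≤ 100
    N26: 125+31 = 156 > 110
Round 3 — N16, N26 snap.
  N16 sheds 186 kN to N24: 186 each.
    N24: 42+186 = 228 > 110
  N26 sheds 156 kN to N24: 156 each.
    N24: 228+156 = 384 > 110
Round 4 — N24 snaps.
  N24 sheds 384 kN to N1: 384 each.
    N1: 50+384 = 434 > 70
Round 5 — N1 snaps.
  N1 sheds 434 kN: no online neighbours, lost.
No further breaks.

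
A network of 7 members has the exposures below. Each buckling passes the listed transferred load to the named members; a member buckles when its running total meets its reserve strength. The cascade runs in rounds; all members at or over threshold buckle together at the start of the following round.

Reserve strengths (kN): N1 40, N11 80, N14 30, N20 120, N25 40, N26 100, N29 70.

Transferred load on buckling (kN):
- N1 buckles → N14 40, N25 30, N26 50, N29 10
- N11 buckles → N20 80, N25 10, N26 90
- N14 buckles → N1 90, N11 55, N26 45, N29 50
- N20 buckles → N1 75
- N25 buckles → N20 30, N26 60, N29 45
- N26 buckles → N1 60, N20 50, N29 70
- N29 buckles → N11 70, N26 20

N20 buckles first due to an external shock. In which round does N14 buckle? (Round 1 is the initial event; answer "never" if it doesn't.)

3

Round 1 — N20 buckles (initial).
  N1: +75 → 75 ≥ 40
Round 2 — N1 buckles.
  N14: +40 → 40 ≥ 30
  N25: +30 → 30 < 40
  N26: +50 → 50 < 100
  N29: +10 → 10 < 70
Round 3 — N14 buckles.
  N11: +55 → 55 < 80
  N26: +45 → 95 < 100
  N29: +50 → 60 < 70
No further bucklings.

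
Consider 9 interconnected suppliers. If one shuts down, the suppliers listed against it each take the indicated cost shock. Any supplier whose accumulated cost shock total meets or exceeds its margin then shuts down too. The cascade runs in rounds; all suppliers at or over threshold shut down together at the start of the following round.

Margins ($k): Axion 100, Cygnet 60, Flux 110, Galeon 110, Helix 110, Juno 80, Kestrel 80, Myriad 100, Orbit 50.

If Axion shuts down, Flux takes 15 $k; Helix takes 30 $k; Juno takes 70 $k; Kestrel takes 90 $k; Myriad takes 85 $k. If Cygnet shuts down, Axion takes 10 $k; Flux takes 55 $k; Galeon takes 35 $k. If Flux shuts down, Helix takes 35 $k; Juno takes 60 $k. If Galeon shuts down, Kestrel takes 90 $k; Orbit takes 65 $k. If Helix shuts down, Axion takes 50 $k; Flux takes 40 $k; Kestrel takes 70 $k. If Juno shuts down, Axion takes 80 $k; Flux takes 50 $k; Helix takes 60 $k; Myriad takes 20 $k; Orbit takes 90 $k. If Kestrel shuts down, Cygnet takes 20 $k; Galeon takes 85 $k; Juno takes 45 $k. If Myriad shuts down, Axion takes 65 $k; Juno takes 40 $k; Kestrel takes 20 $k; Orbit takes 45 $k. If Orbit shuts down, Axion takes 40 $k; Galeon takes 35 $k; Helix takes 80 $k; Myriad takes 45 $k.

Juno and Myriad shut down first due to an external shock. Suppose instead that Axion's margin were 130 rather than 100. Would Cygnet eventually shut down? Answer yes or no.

With Axion's margin at 130:
Round 1 — Juno, Myriad shut down (initial).
  Axion: +80+65 → 145 ≥ 130
  Flux: +50 → 50 < 110
  Helix: +60 → 60 < 110
  Kestrel: +20 → 20 < 80
  Orbit: +90+45 → 135 ≥ 50
Round 2 — Axion, Orbit shut down.
  Flux: +15 → 65 < 110
  Galeon: +35 → 35 < 110
  Helix: +30+80 → 170 ≥ 110
  Kestrel: +90 → 110 ≥ 80
Round 3 — Helix, Kestrel shut down.
  Cygnet: +20 → 20 < 60
  Flux: +40 → 105 < 110
  Galeon: +85 → 120 ≥ 110
Round 4 — Galeon shuts down.
No further shutdowns.

no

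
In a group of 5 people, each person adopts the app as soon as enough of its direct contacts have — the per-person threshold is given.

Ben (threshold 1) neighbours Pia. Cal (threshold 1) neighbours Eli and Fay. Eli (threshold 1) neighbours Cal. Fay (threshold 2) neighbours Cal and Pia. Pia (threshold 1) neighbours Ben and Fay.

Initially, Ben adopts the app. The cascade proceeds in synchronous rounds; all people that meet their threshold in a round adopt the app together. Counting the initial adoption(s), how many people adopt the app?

Round 1 — Ben adopts the app (initial).
Round 2 — checking thresholds:
  Pia: 1 of 2 neighbours ≥ 1, adopts the app.
Round 3 — no new adoptions; cascade stops.

2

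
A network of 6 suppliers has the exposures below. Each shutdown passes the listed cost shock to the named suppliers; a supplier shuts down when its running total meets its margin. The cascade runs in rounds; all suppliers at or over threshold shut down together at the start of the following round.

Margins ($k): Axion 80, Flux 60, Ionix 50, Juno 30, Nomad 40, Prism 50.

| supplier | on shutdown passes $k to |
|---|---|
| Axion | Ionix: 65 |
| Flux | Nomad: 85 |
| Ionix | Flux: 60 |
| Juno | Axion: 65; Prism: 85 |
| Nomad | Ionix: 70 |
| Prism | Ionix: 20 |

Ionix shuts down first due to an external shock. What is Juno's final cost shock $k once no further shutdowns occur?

0

Round 1 — Ionix shuts down (initial).
  Flux: +60 → 60 ≥ 60
Round 2 — Flux shuts down.
  Nomad: +85 → 85 ≥ 40
Round 3 — Nomad shuts down.
No further shutdowns.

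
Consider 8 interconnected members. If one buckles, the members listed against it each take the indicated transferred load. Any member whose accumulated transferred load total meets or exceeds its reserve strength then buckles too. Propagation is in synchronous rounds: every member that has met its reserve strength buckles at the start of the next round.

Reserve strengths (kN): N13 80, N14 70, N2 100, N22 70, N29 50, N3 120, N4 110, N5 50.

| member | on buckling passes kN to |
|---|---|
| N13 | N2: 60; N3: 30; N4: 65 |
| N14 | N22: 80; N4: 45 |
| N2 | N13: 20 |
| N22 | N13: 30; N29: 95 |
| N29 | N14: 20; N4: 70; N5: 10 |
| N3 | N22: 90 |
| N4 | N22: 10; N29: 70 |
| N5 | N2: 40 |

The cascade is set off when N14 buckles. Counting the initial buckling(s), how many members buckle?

Round 1 — N14 buckles (initial).
  N22: +80 → 80 ≥ 70
  N4: +45 → 45 < 110
Round 2 — N22 buckles.
  N13: +30 → 30 < 80
  N29: +95 → 95 ≥ 50
Round 3 — N29 buckles.
  N4: +70 → 115 ≥ 110
  N5: +10 → 10 < 50
Round 4 — N4 buckles.
No further bucklings.

4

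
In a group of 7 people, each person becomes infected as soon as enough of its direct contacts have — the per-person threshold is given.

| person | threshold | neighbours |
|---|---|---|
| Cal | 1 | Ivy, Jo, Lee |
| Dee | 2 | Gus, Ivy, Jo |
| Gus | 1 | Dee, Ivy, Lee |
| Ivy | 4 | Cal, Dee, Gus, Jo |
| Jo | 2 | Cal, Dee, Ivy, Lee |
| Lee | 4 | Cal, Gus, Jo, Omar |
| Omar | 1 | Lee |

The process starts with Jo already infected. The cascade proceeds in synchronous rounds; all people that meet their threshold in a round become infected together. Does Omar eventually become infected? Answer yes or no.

no

Round 1 — Jo becomes infected (initial).
Round 2 — checking thresholds:
  Cal: 1 of 3 neighbours ≥ 1, becomes infected.
  Dee: 1 of 3 neighbours < 2, holds.
  Ivy: 1 of 4 neighbours < 4, holds.
  Lee: 1 of 4 neighbours < 4, holds.
Round 3 — no new infections; cascade stops.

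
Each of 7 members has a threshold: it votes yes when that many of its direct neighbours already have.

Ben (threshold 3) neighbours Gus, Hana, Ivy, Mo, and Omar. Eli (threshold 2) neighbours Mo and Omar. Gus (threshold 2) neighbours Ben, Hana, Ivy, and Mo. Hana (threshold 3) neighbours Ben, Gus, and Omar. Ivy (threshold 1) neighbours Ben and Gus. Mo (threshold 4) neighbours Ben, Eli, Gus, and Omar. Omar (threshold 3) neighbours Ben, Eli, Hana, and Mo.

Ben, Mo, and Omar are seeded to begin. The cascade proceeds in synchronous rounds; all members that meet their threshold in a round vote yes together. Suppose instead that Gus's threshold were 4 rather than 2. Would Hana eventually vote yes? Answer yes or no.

no

With Gus's threshold at 4:
Round 1 — Ben, Mo, Omar vote yes (initial).
Round 2 — checking thresholds:
  Eli: 2 of 2 neighbours ≥ 2, votes yes.
  Gus: 2 of 4 neighbours < 4, not yet.
  Hana: 2 of 3 neighbours < 3, not yet.
  Ivy: 1 of 2 neighbours ≥ 1, votes yes.
Round 3 — no new yes votes; cascade stops.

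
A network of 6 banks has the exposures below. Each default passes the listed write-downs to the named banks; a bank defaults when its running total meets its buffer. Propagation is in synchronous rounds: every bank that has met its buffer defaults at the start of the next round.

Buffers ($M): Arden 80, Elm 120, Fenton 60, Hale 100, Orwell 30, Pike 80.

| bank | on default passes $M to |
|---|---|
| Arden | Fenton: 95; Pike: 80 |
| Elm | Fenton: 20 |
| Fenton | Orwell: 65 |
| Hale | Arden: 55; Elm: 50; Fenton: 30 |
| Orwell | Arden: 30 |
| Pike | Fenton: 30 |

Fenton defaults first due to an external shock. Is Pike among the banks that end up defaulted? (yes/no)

no

Round 1 — Fenton defaults (initial).
  Orwell: +65 → 65 ≥ 30
Round 2 — Orwell defaults.
  Arden: +30 → 30 < 80
No further defaults.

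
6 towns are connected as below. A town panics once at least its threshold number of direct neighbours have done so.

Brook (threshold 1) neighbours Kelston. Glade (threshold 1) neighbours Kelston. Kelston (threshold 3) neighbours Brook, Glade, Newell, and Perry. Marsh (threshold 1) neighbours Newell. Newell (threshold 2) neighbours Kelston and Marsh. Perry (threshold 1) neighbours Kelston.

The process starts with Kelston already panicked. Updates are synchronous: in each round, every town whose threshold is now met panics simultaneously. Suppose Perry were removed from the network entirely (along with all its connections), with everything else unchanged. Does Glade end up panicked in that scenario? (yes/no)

With Perry removed:
Round 1 — Kelston panics (initial).
Round 2 — checking thresholds:
  Brook: 1 of 1 neighbours ≥ 1, panics.
  Glade: 1 of 1 neighbours ≥ 1, panics.
  Newell: 1 of 2 neighbours < 2, below threshold.
Round 3 — no new panics; cascade stops.

yes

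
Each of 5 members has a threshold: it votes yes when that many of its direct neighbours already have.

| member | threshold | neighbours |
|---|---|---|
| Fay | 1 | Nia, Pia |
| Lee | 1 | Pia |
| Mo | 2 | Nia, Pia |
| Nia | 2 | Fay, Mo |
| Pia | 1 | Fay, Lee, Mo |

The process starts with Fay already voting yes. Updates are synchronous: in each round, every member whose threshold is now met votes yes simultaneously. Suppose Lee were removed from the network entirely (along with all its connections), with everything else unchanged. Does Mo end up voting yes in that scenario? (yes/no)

no

With Lee removed:
Round 1 — Fay votes yes (initial).
Round 2 — checking thresholds:
  Nia: 1 of 2 neighbours < 2, below threshold.
  Pia: 1 of 2 neighbours ≥ 1, votes yes.
Round 3 — no new yes votes; cascade stops.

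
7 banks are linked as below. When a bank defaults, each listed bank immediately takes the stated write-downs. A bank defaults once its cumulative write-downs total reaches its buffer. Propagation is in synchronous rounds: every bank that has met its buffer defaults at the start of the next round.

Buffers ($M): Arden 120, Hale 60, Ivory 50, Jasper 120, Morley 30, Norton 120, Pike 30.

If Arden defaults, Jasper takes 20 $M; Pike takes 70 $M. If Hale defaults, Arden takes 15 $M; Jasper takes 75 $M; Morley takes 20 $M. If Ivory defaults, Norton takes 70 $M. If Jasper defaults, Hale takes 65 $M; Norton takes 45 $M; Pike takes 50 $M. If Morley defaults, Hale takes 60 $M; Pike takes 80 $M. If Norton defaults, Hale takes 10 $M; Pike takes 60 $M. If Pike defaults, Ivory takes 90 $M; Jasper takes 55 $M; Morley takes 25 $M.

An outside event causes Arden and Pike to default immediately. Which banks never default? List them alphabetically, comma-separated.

Hale, Jasper, Morley, Norton

Round 1 — Arden, Pike default (initial).
  Ivory: +90 → 90 ≥ 50
  Jasper: +20+55 → 75 < 120
  Morley: +25 → 25 < 30
Round 2 — Ivory defaults.
  Norton: +70 → 70 < 120
No further defaults.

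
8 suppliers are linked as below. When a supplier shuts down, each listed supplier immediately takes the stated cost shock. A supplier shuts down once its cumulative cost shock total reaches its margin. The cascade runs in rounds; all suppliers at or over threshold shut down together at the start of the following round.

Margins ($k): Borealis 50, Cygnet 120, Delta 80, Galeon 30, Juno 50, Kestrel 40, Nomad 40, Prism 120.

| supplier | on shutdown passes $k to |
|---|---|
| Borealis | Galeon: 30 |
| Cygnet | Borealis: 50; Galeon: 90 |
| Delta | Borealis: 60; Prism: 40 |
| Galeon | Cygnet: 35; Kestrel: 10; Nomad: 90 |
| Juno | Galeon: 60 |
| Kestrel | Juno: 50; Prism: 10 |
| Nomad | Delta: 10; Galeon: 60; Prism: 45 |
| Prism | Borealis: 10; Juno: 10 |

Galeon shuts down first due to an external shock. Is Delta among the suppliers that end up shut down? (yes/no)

no

Round 1 — Galeon shuts down (initial).
  Cygnet: +35 → 35 < 120
  Kestrel: +10 → 10 < 40
  Nomad: +90 → 90 ≥ 40
Round 2 — Nomad shuts down.
  Delta: +10 → 10 < 80
  Prism: +45 → 45 < 120
No further shutdowns.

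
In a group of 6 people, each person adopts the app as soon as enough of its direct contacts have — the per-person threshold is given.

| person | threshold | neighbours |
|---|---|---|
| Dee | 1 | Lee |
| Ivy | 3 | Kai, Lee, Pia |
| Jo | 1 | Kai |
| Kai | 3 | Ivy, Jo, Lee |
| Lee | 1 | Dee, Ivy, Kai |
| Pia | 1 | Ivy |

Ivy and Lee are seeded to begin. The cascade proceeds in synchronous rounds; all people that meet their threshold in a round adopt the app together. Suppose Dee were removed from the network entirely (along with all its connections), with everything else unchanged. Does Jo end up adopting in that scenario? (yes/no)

no

With Dee removed:
Round 1 — Ivy, Lee adopt the app (initial).
Round 2 — checking thresholds:
  Kai: 2 of 3 neighbours < 3, below threshold.
  Pia: 1 of 1 neighbours ≥ 1, adopts the app.
Round 3 — no new adoptions; cascade stops.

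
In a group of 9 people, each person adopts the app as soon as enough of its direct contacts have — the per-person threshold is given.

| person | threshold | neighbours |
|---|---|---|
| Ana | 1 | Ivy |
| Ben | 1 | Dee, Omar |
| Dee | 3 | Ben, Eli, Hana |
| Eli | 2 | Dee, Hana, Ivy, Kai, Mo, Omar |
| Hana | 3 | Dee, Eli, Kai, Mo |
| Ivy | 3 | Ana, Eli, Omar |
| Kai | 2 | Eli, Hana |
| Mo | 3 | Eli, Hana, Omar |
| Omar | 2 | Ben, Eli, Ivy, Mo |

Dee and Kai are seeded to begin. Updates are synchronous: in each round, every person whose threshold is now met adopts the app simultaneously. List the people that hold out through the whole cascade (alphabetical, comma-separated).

Round 1 — Dee, Kai adopt the app (initial).
Round 2 — checking thresholds:
  Ben: 1 of 2 neighbours ≥ 1, adopts the app.
  Eli: 2 of 6 neighbours ≥ 2, adopts the app.
  Hana: 2 of 4 neighbours < 3, holds.
Round 3 — checking thresholds:
  Hana: 3 of 4 neighbours ≥ 3, adopts the app.
  Ivy: 1 of 3 neighbours < 3, holds.
  Mo: 1 of 3 neighbours < 3, holds.
  Omar: 2 of 4 neighbours ≥ 2, adopts the app.
Round 4 — checking thresholds:
  Ivy: 2 of 3 neighbours < 3, holds.
  Mo: 3 of 3 neighbours ≥ 3, adopts the app.
Round 5 — no new adoptions; cascade stops.

Ana, Ivy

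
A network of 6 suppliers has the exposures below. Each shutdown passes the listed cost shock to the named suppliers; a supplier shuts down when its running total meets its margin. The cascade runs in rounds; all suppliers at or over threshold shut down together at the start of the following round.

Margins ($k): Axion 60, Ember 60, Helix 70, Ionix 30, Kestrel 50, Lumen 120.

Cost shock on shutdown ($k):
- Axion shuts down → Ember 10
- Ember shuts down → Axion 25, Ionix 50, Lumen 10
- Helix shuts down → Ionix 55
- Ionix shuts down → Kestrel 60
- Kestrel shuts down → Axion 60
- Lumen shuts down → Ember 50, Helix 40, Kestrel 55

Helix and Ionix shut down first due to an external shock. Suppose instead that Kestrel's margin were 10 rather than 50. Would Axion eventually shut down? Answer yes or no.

With Kestrel's margin at 10:
Round 1 — Helix, Ionix shut down (initial).
  Kestrel: +60 → 60 ≥ 10
Round 2 — Kestrel shuts down.
  Axion: +60 → 60 ≥ 60
Round 3 — Axion shuts down.
  Ember: +10 → 10 < 60
No further shutdowns.

yes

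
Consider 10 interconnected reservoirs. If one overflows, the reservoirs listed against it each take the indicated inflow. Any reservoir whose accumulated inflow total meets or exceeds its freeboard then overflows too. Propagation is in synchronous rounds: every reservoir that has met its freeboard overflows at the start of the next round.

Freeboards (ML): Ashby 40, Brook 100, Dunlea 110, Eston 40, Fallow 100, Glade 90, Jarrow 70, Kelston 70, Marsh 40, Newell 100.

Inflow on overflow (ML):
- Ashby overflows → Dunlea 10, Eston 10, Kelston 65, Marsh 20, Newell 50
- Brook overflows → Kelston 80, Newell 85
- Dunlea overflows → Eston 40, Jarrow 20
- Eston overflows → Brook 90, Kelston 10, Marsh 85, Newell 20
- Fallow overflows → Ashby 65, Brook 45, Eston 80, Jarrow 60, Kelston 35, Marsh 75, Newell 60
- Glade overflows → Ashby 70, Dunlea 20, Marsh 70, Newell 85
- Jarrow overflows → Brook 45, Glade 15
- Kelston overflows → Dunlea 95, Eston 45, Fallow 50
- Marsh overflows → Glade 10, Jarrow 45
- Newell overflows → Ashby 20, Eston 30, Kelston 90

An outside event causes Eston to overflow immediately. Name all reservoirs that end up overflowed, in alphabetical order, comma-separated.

Eston, Marsh

Round 1 — Eston overflows (initial).
  Brook: +90 → 90 < 100
  Kelston: +10 → 10 < 70
  Marsh: +85 → 85 ≥ 40
  Newell: +20 → 20 < 100
Round 2 — Marsh overflows.
  Glade: +10 → 10 < 90
  Jarrow: +45 → 45 < 70
No further overflows.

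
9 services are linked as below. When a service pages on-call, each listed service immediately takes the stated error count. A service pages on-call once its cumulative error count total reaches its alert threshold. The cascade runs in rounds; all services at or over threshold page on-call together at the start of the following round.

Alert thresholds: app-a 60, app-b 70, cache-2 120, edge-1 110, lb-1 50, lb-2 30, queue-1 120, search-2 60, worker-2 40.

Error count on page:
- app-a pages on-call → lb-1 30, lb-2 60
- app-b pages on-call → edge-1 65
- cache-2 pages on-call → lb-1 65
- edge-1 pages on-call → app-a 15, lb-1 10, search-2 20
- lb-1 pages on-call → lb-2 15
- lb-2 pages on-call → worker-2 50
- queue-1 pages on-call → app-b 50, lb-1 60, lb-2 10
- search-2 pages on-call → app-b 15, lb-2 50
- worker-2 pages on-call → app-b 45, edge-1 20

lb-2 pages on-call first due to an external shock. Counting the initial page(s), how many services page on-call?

2

Round 1 — lb-2 pages on-call (initial).
  worker-2: +50 → 50 ≥ 40
Round 2 — worker-2 pages on-call.
  app-b: +45 → 45 < 70
  edge-1: +20 → 20 < 110
No further pages.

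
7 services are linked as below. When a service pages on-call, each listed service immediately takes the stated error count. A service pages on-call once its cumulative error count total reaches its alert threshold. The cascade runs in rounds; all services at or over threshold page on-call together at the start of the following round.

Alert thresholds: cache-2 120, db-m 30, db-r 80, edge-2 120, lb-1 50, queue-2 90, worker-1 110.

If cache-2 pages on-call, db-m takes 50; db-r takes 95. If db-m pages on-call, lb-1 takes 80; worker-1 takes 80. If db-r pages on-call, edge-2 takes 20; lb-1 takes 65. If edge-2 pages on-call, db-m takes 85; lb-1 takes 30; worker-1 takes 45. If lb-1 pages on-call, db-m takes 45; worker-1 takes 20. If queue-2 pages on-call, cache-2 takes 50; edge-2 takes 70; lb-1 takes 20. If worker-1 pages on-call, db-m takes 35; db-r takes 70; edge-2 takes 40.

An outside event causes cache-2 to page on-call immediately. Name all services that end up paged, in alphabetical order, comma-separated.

cache-2, db-m, db-r, lb-1

Round 1 — cache-2 pages on-call (initial).
  db-m: +50 → 50 ≥ 30
  db-r: +95 → 95 ≥ 80
Round 2 — db-m, db-r page on-call.
  edge-2: +20 → 20 < 120
  lb-1: +80+65 → 145 ≥ 50
  worker-1: +80 → 80 < 110
Round 3 — lb-1 pages on-call.
  worker-1: +20 → 100 < 110
No further pages.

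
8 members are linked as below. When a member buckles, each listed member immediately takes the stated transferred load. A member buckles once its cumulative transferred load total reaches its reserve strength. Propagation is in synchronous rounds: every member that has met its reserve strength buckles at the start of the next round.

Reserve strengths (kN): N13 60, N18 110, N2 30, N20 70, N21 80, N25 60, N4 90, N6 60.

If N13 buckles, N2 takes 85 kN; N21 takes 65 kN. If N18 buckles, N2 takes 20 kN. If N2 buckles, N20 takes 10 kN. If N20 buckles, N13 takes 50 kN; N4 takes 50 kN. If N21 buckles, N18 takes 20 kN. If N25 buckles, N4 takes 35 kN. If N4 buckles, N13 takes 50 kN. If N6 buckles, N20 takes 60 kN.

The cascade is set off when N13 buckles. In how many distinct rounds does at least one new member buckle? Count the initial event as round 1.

Round 1 — N13 buckles (initial).
  N2: +85 → 85 ≥ 30
  N21: +65 → 65 < 80
Round 2 — N2 buckles.
  N20: +10 → 10 < 70
No further bucklings.

2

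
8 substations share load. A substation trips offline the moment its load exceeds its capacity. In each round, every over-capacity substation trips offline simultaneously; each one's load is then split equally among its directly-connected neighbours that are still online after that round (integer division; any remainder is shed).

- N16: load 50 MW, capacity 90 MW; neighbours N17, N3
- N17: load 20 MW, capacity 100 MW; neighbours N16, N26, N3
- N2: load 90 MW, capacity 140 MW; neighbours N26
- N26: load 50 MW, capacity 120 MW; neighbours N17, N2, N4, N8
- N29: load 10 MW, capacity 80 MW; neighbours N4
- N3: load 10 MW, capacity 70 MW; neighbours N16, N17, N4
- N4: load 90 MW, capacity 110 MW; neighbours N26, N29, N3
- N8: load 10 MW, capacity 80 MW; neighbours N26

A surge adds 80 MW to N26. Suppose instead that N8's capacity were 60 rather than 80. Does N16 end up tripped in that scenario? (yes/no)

no

With N8's capacity at 60:
Round 1 — N26 at 130 > 120. N26 trips offline.
  N26 sheds 130 MW to N17, N2, N4, N8: 32 each (2 lost).
    N17: 20+32 = 52 ≤ 100
    N2: 90+32 = 122 ≤ 140
    N4: 90+32 = 122 > 110
    N8: 10+32 = 42 ≤ 60
Round 2 — N4 trips offline.
  N4 sheds 122 MW to N29, N3: 61 each.
    N29: 10+61 = 71 ≤ 80
    N3: 10+61 = 71 > 70
Round 3 — N3 trips offline.
  N3 sheds 71 MW to N16, N17: 35 each (1 lost).
    N16: 50+35 = 85 ≤ 90
    N17: 52+35 = 87 ≤ 100
No further trips.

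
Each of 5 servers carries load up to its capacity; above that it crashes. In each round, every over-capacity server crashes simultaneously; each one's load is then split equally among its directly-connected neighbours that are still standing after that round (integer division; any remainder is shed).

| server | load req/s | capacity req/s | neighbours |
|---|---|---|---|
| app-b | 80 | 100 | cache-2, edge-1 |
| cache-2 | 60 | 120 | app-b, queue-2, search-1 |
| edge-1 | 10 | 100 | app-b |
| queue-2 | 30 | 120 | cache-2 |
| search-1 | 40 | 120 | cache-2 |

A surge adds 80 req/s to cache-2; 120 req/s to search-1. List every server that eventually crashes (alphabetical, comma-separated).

Round 1 — cache-2 at 140 > 120; search-1 at 160 > 120. cache-2, search-1 crash.
  cache-2 sheds 140 req/s to app-b, queue-2: 70 each.
    app-b: 80+70 = 150 > 100
    queue-2: 30+70 = 100 ≤ 120
  search-1 sheds 160 req/s: no online neighbours, lost.
Round 2 — app-b crashes.
  app-b sheds 150 req/s to edge-1: 150 each.
    edge-1: 10+150 = 160 > 100
Round 3 — edge-1 crashes.
  edge-1 sheds 160 req/s: no online neighbours, lost.
No further crashes.

app-b, cache-2, edge-1, search-1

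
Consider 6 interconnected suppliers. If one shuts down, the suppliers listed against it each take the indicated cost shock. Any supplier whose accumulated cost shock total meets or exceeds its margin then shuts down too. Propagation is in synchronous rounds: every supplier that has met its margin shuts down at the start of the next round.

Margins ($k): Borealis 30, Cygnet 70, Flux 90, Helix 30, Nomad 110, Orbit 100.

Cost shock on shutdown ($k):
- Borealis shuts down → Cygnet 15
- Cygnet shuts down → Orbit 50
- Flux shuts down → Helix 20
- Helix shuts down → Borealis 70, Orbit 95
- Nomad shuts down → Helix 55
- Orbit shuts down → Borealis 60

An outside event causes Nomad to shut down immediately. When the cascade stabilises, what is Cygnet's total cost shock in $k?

Round 1 — Nomad shuts down (initial).
  Helix: +55 → 55 ≥ 30
Round 2 — Helix shuts down.
  Borealis: +70 → 70 ≥ 30
  Orbit: +95 → 95 < 100
Round 3 — Borealis shuts down.
  Cygnet: +15 → 15 < 70
No further shutdowns.

15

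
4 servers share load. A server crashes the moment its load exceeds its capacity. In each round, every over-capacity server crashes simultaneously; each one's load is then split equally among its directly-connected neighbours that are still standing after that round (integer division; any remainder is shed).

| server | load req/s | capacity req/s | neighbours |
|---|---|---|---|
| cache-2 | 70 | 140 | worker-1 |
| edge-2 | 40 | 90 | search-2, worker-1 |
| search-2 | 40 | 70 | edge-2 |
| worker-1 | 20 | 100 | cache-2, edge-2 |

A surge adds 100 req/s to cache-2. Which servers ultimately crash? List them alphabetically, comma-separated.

cache-2, edge-2, search-2, worker-1

Round 1 — cache-2 at 170 > 140. cache-2 crashes.
  cache-2 sheds 170 req/s to worker-1: 170 each.
    worker-1: 20+170 = 190 > 100
Round 2 — worker-1 crashes.
  worker-1 sheds 190 req/s to edge-2: 190 each.
    edge-2: 40+190 = 230 > 90
Round 3 — edge-2 crashes.
  edge-2 sheds 230 req/s to search-2: 230 each.
    search-2: 40+230 = 270 > 70
Round 4 — search-2 crashes.
  search-2 sheds 270 req/s: no online neighbours, lost.
No further crashes.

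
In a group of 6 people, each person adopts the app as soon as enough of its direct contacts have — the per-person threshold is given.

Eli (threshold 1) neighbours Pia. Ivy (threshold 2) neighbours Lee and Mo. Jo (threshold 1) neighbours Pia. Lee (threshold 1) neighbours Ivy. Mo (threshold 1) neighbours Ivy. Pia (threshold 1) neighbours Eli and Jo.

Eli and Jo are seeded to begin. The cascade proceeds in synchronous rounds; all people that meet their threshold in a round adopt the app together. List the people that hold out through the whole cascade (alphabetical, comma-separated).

Round 1 — Eli, Jo adopt the app (initial).
Round 2 — checking thresholds:
  Pia: 2 of 2 neighbours ≥ 1, adopts the app.
Round 3 — no new adoptions; cascade stops.

Ivy, Lee, Mo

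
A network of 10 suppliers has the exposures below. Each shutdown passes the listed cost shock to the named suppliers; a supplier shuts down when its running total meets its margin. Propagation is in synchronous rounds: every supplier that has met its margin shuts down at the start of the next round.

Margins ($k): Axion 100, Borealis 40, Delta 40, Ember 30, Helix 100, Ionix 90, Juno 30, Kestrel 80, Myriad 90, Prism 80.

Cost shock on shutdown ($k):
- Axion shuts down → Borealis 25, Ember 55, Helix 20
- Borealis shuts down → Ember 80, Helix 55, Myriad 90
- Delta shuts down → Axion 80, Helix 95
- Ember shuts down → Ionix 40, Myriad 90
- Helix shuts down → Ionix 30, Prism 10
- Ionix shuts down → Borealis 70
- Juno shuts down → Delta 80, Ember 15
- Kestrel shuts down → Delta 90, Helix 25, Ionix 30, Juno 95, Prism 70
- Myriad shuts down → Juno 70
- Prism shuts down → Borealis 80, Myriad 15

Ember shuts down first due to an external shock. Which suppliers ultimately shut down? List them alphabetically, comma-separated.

Round 1 — Ember shuts down (initial).
  Ionix: +40 → 40 < 90
  Myriad: +90 → 90 ≥ 90
Round 2 — Myriad shuts down.
  Juno: +70 → 70 ≥ 30
Round 3 — Juno shuts down.
  Delta: +80 → 80 ≥ 40
Round 4 — Delta shuts down.
  Axion: +80 → 80 < 100
  Helix: +95 → 95 < 100
No further shutdowns.

Delta, Ember, Juno, Myriad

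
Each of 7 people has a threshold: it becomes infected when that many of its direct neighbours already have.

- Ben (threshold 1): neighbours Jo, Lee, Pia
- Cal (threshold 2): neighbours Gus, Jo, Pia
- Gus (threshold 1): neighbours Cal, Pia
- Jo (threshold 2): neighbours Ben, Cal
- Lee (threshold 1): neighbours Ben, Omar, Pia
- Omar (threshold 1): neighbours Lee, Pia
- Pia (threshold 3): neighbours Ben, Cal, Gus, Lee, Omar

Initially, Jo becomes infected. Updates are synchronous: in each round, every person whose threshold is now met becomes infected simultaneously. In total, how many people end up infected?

7

Round 1 — Jo becomes infected (initial).
Round 2 — checking thresholds:
  Ben: 1 of 3 neighbours ≥ 1, becomes infected.
  Cal: 1 of 3 neighbours < 2, holds.
Round 3 — checking thresholds:
  Cal: 1 of 3 neighbours < 2, holds.
  Lee: 1 of 3 neighbours ≥ 1, becomes infected.
  Pia: 1 of 5 neighbours < 3, holds.
Round 4 — checking thresholds:
  Cal: 1 of 3 neighbours < 2, holds.
  Omar: 1 of 2 neighbours ≥ 1, becomes infected.
  Pia: 2 of 5 neighbours < 3, holds.
Round 5 — checking thresholds:
  Cal: 1 of 3 neighbours < 2, holds.
  Pia: 3 of 5 neighbours ≥ 3, becomes infected.
Round 6 — checking thresholds:
  Cal: 2 of 3 neighbours ≥ 2, becomes infected.
  Gus: 1 of 2 neighbours ≥ 1, becomes infected.
Round 7 — no new infections; cascade stops.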